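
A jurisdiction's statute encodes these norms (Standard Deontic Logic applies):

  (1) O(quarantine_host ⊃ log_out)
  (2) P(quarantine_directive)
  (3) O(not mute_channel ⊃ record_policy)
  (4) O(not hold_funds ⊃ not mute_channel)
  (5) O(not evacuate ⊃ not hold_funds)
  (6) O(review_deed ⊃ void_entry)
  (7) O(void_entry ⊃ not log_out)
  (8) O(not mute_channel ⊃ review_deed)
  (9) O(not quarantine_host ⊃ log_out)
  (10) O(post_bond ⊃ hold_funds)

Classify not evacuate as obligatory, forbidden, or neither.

Forbidden

Premises 1 and 9 are O(quarantine_host ⊃ log_out) and O(not quarantine_host ⊃ log_out); every ideal world satisfies quarantine_host or not quarantine_host, so in either case log_out holds — hence O(log_out).
Premise 7 is O(void_entry ⊃ not log_out); contrapositively O(log_out ⊃ not void_entry). Since O(log_out) holds, K gives O(not void_entry).
Premise 6 is O(review_deed ⊃ void_entry); contrapositively O(not void_entry ⊃ not review_deed). Since O(not void_entry) holds, K gives O(not review_deed).
Premise 8, O(not mute_channel ⊃ review_deed), contraposes to O(not review_deed ⊃ mute_channel); with O(not review_deed) we get O(mute_channel).
The contrapositive of premise 4 (O(not hold_funds ⊃ not mute_channel)) is O(mute_channel ⊃ hold_funds), and O(mute_channel) is already established, so O(hold_funds).
The contrapositive of premise 5 (O(not evacuate ⊃ not hold_funds)) is O(hold_funds ⊃ evacuate), and O(hold_funds) is already established, so O(evacuate).
Premises 2, 3, 10 do not contribute to this derivation.
Thus O(evacuate), which is F(not evacuate): not evacuate is forbidden.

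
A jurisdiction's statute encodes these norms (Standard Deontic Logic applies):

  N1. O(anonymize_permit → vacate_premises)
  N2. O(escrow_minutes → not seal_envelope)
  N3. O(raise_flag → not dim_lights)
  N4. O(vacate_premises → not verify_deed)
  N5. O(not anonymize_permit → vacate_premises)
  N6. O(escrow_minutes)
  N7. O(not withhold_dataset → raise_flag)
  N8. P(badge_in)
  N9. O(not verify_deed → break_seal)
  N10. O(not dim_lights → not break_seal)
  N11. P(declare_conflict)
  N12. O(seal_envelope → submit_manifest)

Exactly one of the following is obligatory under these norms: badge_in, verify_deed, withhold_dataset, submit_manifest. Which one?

withhold_dataset

Premises 1 and 5 are O(anonymize_permit → vacate_premises) and O(not anonymize_permit → vacate_premises); every ideal world satisfies anonymize_permit or not anonymize_permit, so in either case vacate_premises holds — hence O(vacate_premises).
Premise 4 is O(vacate_premises → not verify_deed); since O(vacate_premises), deontic closure gives O(not verify_deed).
With premise 9, O(not verify_deed → break_seal), the K-axiom yields O(break_seal).
The contrapositive of premise 10 (O(not dim_lights → not break_seal)) is O(break_seal → dim_lights), and O(break_seal) is already established, so O(dim_lights).
Premise 3, O(raise_flag → not dim_lights), contraposes to O(dim_lights → not raise_flag); with O(dim_lights) we get O(not raise_flag).
The contrapositive of premise 7 (O(not withhold_dataset → raise_flag)) is O(not raise_flag → withhold_dataset), and O(not raise_flag) is already established, so O(withhold_dataset).
So O(withhold_dataset) holds — withhold_dataset is obligatory. None of the other listed options is made obligatory by any chain of premises.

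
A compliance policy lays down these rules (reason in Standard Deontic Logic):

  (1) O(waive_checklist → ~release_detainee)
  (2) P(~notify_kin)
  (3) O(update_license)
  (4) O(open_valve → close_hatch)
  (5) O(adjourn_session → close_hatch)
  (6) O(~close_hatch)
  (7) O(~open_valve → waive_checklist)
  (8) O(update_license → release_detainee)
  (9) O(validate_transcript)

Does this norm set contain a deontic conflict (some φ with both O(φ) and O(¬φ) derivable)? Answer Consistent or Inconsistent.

Premise 3 states O(update_license) outright.
From O(update_license) and premise 8, O(update_license → release_detainee), we obtain O(release_detainee).
Premise 1, O(waive_checklist → ~release_detainee), contraposes to O(release_detainee → ~waive_checklist); with O(release_detainee) we get O(~waive_checklist).
The contrapositive of premise 7 (O(~open_valve → waive_checklist)) is O(~waive_checklist → open_valve), and O(~waive_checklist) is already established, so O(open_valve).
Premise 4 is O(open_valve → close_hatch); since O(open_valve), deontic closure gives O(close_hatch).
Yet premise 6 states O(~close_hatch).
We now have both O(close_hatch) and O(~close_hatch) — close_hatch is simultaneously obligatory and forbidden, violating the D-axiom.

Inconsistent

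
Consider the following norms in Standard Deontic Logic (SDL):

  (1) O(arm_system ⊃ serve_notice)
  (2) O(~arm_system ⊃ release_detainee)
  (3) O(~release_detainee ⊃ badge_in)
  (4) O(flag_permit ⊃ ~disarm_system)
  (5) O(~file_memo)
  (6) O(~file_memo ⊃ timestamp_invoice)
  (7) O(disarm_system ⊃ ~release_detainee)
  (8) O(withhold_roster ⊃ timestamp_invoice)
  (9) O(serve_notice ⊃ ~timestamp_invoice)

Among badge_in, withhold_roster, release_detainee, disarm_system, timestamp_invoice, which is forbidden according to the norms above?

From premise 5 we have O(~file_memo).
Premise 6 is O(~file_memo ⊃ timestamp_invoice); since O(~file_memo), deontic closure gives O(timestamp_invoice).
Premise 9, O(serve_notice ⊃ ~timestamp_invoice), contraposes to O(timestamp_invoice ⊃ ~serve_notice); with O(timestamp_invoice) we get O(~serve_notice).
Premise 1 is O(arm_system ⊃ serve_notice); contrapositively O(~serve_notice ⊃ ~arm_system). Since O(~serve_notice) holds, K gives O(~arm_system).
From O(~arm_system) and premise 2, O(~arm_system ⊃ release_detainee), we obtain O(release_detainee).
Premise 7, O(disarm_system ⊃ ~release_detainee), contraposes to O(release_detainee ⊃ ~disarm_system); with O(release_detainee) we get O(~disarm_system).
So O(~disarm_system) holds, i.e. disarm_system is forbidden. None of the other listed options is forbidden under the premises.

disarm_system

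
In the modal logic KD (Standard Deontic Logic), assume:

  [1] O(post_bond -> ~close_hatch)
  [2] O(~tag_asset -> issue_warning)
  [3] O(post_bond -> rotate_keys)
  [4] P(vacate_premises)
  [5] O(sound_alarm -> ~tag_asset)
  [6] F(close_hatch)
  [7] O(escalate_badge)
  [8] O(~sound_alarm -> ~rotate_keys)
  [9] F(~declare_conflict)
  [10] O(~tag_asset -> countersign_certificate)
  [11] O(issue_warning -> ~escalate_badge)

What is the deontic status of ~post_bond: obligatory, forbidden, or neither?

Obligatory

Premise 7 gives O(escalate_badge).
Premise 11, O(issue_warning -> ~escalate_badge), contraposes to O(escalate_badge -> ~issue_warning); with O(escalate_badge) we get O(~issue_warning).
Premise 2, O(~tag_asset -> issue_warning), contraposes to O(~issue_warning -> tag_asset); with O(~issue_warning) we get O(tag_asset).
The contrapositive of premise 5 (O(sound_alarm -> ~tag_asset)) is O(tag_asset -> ~sound_alarm), and O(tag_asset) is already established, so O(~sound_alarm).
Applying K to premise 8 (O(~sound_alarm -> ~rotate_keys)) and O(~sound_alarm) yields O(~rotate_keys).
The contrapositive of premise 3 (O(post_bond -> rotate_keys)) is O(~rotate_keys -> ~post_bond), and O(~rotate_keys) is already established, so O(~post_bond).
Premises 1, 4, 6, 9, 10 do not contribute to this derivation.
Hence ~post_bond is obligatory.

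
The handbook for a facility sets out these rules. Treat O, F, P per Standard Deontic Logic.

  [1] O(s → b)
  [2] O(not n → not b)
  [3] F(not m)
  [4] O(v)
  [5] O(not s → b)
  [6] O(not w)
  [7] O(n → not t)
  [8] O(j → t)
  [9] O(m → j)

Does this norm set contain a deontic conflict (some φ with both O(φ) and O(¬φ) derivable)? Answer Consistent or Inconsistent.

Inconsistent

By case analysis on not s: premise 5 gives O(not s → b) and premise 1 gives O(s → b), so O(b) either way.
Premise 2 is O(not n → not b); contrapositively O(b → n). Since O(b) holds, K gives O(n).
With premise 7, O(n → not t), the K-axiom yields O(not t).
Premise 8, O(j → t), contraposes to O(not t → not j); with O(not t) we get O(not j).
The contrapositive of premise 9 (O(m → j)) is O(not j → not m), and O(not j) is already established, so O(not m).
Yet premise 3 is F(not m), i.e. O(m).
We now have both O(not m) and O(m) — m is simultaneously obligatory and forbidden, violating the D-axiom.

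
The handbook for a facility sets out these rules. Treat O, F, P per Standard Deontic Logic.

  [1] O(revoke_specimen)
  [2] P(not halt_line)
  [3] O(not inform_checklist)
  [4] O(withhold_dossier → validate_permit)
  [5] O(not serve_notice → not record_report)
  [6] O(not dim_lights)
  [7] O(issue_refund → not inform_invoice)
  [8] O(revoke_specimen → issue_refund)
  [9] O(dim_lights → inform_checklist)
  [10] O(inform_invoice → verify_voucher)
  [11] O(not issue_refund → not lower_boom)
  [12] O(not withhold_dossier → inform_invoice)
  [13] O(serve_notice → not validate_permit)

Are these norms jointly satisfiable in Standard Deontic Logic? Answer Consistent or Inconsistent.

Premise 9 is O(dim_lights → inform_checklist), but O(dim_lights) is not derivable from the premises, so it does not yield O(inform_checklist).
So O(inform_checklist) is not derivable, and the apparent clash with O(not inform_checklist) does not arise.
A world satisfying every obligation exists (e.g. dim_lights=false, halt_line=false, inform_checklist=false, inform_invoice=false, issue_refund=true, lower_boom=false, record_report=false, revoke_specimen=true, serve_notice=false, validate_permit=true, verify_voucher=false, withhold_dossier=true); no atom is both obligatory and forbidden, so the set is consistent.

Consistent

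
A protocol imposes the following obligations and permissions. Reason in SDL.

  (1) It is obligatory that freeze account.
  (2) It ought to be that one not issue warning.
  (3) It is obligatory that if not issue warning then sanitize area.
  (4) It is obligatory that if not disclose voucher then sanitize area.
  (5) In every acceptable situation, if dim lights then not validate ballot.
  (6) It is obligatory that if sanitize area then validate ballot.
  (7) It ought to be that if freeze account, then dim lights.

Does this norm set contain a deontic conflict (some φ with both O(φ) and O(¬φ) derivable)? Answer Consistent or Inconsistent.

Premise 2 gives O(¬issue_warning).
From O(¬issue_warning) and premise 3, O(¬issue_warning → sanitize_area), we obtain O(sanitize_area).
Premise 6 is O(sanitize_area → validate_ballot); since O(sanitize_area), deontic closure gives O(validate_ballot).
The contrapositive of premise 5 (O(dim_lights → ¬validate_ballot)) is O(validate_ballot → ¬dim_lights), and O(validate_ballot) is already established, so O(¬dim_lights).
Premise 7, O(freeze_account → dim_lights), contraposes to O(¬dim_lights → ¬freeze_account); with O(¬dim_lights) we get O(¬freeze_account).
However, premise 1 gives O(freeze_account).
We now have both O(¬freeze_account) and O(freeze_account) — freeze_account is simultaneously obligatory and forbidden, violating the D-axiom.

Inconsistent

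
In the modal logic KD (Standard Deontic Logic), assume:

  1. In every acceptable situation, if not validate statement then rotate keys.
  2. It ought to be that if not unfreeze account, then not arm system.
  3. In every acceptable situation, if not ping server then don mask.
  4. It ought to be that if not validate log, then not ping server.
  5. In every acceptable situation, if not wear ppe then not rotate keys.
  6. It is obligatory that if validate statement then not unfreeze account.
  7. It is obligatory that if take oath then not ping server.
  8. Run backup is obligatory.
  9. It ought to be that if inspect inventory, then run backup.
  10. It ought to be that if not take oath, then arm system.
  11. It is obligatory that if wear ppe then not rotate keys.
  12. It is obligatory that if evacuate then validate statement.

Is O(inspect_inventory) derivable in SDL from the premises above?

No

Premise 9 is O(inspect_inventory → run_backup); even if O(run_backup) held, inferring O(inspect_inventory) would be affirming the consequent — invalid.
No other premise forces O(inspect_inventory). An ideal world satisfying every premise can still have inspect_inventory false, so O(inspect_inventory) is not derivable.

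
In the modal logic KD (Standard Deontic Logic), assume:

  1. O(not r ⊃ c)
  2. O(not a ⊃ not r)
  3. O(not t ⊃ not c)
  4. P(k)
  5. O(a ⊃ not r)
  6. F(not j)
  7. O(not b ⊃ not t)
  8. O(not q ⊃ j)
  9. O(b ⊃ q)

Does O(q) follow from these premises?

Yes

Premises 2 and 5 cover both cases: O(not a ⊃ not r) and O(a ⊃ not r). Since not a ∨ a is a tautology, O(not r) follows.
Premise 1 is O(not r ⊃ c); since O(not r), deontic closure gives O(c).
Premise 3, O(not t ⊃ not c), contraposes to O(c ⊃ t); with O(c) we get O(t).
Premise 7 is O(not b ⊃ not t); contrapositively O(t ⊃ b). Since O(t) holds, K gives O(b).
From O(b) and premise 9, O(b ⊃ q), we obtain O(q).
Premises 4, 6, 8 do not contribute to this derivation.
So O(q) follows.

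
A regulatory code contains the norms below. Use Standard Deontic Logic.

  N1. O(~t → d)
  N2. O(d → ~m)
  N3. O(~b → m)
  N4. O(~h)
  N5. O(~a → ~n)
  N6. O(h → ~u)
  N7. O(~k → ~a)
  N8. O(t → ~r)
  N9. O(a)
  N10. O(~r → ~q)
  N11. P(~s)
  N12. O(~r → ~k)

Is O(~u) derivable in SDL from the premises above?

Premise 6 is O(h → ~u), but O(h) is not derivable from the premises, so it does not yield O(~u).
No other premise forces O(~u). An ideal world satisfying every premise can still have ~u false, so O(~u) is not derivable.

No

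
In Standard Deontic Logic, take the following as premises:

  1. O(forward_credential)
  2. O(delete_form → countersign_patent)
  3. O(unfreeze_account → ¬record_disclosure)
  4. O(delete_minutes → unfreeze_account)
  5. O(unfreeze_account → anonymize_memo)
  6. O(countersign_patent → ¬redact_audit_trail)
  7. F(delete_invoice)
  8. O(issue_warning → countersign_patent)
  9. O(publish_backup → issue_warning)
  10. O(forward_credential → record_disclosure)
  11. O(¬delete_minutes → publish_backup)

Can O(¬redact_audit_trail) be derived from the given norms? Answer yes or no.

Premise 1 states O(forward_credential) outright.
With premise 10, O(forward_credential → record_disclosure), the K-axiom yields O(record_disclosure).
Premise 3, O(unfreeze_account → ¬record_disclosure), contraposes to O(record_disclosure → ¬unfreeze_account); with O(record_disclosure) we get O(¬unfreeze_account).
The contrapositive of premise 4 (O(delete_minutes → unfreeze_account)) is O(¬unfreeze_account → ¬delete_minutes), and O(¬unfreeze_account) is already established, so O(¬delete_minutes).
From O(¬delete_minutes) and premise 11, O(¬delete_minutes → publish_backup), we obtain O(publish_backup).
With premise 9, O(publish_backup → issue_warning), the K-axiom yields O(issue_warning).
Premise 8 is O(issue_warning → countersign_patent); since O(issue_warning), deontic closure gives O(countersign_patent).
Applying K to premise 6 (O(countersign_patent → ¬redact_audit_trail)) and O(countersign_patent) yields O(¬redact_audit_trail).
Premises 2, 5, 7 do not contribute to this derivation.
So O(¬redact_audit_trail) follows.

Yes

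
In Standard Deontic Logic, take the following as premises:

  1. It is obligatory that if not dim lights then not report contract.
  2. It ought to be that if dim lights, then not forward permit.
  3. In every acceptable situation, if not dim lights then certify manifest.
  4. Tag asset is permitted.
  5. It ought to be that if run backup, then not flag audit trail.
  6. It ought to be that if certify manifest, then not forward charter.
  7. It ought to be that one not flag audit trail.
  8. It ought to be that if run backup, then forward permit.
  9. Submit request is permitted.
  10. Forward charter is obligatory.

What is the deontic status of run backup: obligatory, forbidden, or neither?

Premise 10 gives O(forward_charter).
Premise 6, O(certify_manifest → ¬forward_charter), contraposes to O(forward_charter → ¬certify_manifest); with O(forward_charter) we get O(¬certify_manifest).
Premise 3 is O(¬dim_lights → certify_manifest); contrapositively O(¬certify_manifest → dim_lights). Since O(¬certify_manifest) holds, K gives O(dim_lights).
With premise 2, O(dim_lights → ¬forward_permit), the K-axiom yields O(¬forward_permit).
The contrapositive of premise 8 (O(run_backup → forward_permit)) is O(¬forward_permit → ¬run_backup), and O(¬forward_permit) is already established, so O(¬run_backup).
Premises 1, 4, 5, 7, 9 do not contribute to this derivation.
Thus O(¬run_backup), which is F(run_backup): run_backup is forbidden.

Forbidden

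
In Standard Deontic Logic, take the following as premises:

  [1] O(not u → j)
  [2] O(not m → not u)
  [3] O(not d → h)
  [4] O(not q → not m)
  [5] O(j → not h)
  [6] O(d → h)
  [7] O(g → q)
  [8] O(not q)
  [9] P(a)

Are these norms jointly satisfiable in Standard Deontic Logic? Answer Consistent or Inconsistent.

Inconsistent

Premises 6 and 3 cover both cases: O(d → h) and O(not d → h). Since d ∨ not d is a tautology, O(h) follows.
Premise 5, O(j → not h), contraposes to O(h → not j); with O(h) we get O(not j).
Premise 1, O(not u → j), contraposes to O(not j → u); with O(not j) we get O(u).
Premise 2, O(not m → not u), contraposes to O(u → m); with O(u) we get O(m).
Premise 4, O(not q → not m), contraposes to O(m → q); with O(m) we get O(q).
Yet premise 8 states O(not q).
We now have both O(q) and O(not q) — q is simultaneously obligatory and forbidden, violating the D-axiom.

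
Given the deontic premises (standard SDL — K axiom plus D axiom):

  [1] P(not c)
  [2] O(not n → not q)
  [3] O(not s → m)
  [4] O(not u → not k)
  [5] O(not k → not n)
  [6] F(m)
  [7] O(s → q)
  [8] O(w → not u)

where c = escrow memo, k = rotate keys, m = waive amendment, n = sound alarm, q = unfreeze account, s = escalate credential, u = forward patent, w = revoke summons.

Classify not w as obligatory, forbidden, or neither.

Premise 6, F(m), is equivalent to O(not m).
Premise 3 is O(not s → m); contrapositively O(not m → s). Since O(not m) holds, K gives O(s).
Applying K to premise 7 (O(s → q)) and O(s) yields O(q).
Premise 2 is O(not n → not q); contrapositively O(q → n). Since O(q) holds, K gives O(n).
The contrapositive of premise 5 (O(not k → not n)) is O(n → k), and O(n) is already established, so O(k).
Premise 4, O(not u → not k), contraposes to O(k → u); with O(k) we get O(u).
Premise 8 is O(w → not u); contrapositively O(u → not w). Since O(u) holds, K gives O(not w).
Premise 1 does not contribute to this derivation.
Hence not w is obligatory.

Obligatory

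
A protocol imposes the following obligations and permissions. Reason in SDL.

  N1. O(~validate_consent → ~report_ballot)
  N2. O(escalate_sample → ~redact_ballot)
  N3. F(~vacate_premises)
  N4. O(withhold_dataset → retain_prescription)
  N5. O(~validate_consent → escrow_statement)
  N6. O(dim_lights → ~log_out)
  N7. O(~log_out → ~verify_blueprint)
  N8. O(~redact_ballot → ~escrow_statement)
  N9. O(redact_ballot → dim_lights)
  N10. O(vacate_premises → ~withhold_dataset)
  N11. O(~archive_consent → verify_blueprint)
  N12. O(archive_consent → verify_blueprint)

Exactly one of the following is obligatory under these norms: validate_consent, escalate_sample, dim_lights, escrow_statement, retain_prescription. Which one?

validate_consent

Premises 12 and 11 cover both cases: O(archive_consent → verify_blueprint) and O(~archive_consent → verify_blueprint). Since archive_consent ∨ ~archive_consent is a tautology, O(verify_blueprint) follows.
The contrapositive of premise 7 (O(~log_out → ~verify_blueprint)) is O(verify_blueprint → log_out), and O(verify_blueprint) is already established, so O(log_out).
Premise 6, O(dim_lights → ~log_out), contraposes to O(log_out → ~dim_lights); with O(log_out) we get O(~dim_lights).
The contrapositive of premise 9 (O(redact_ballot → dim_lights)) is O(~dim_lights → ~redact_ballot), and O(~dim_lights) is already established, so O(~redact_ballot).
Applying K to premise 8 (O(~redact_ballot → ~escrow_statement)) and O(~redact_ballot) yields O(~escrow_statement).
Premise 5 is O(~validate_consent → escrow_statement); contrapositively O(~escrow_statement → validate_consent). Since O(~escrow_statement) holds, K gives O(validate_consent).
So O(validate_consent) holds — validate_consent is obligatory. None of the other listed options is made obligatory by any chain of premises.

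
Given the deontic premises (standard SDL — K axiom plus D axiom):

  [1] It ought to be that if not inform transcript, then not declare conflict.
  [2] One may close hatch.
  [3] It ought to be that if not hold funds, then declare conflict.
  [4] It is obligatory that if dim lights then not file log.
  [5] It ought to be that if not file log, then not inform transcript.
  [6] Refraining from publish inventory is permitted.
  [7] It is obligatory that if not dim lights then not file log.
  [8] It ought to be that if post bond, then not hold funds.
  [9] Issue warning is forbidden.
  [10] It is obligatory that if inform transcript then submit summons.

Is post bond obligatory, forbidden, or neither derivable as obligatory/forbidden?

Premises 4 and 7 cover both cases: O(dim_lights → ¬file_log) and O(¬dim_lights → ¬file_log). Since dim_lights ∨ ¬dim_lights is a tautology, O(¬file_log) follows.
Applying K to premise 5 (O(¬file_log → ¬inform_transcript)) and O(¬file_log) yields O(¬inform_transcript).
With premise 1, O(¬inform_transcript → ¬declare_conflict), the K-axiom yields O(¬declare_conflict).
Premise 3 is O(¬hold_funds → declare_conflict); contrapositively O(¬declare_conflict → hold_funds). Since O(¬declare_conflict) holds, K gives O(hold_funds).
Premise 8, O(post_bond → ¬hold_funds), contraposes to O(hold_funds → ¬post_bond); with O(hold_funds) we get O(¬post_bond).
Premises 2, 6, 9, 10 do not contribute to this derivation.
Thus O(¬post_bond), which is F(post_bond): post_bond is forbidden.

Forbidden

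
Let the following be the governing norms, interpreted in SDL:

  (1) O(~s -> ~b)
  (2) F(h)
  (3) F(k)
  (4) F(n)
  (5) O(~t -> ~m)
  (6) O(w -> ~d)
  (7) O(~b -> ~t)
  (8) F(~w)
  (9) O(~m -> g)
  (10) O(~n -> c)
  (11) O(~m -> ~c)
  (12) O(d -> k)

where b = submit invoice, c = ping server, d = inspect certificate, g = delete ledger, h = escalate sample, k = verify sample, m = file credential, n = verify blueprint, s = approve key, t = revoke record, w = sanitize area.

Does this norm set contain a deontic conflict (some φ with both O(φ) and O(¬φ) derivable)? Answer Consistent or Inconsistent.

Premise 12 is O(d -> k), but O(d) is not derivable from the premises, so it does not yield O(k).
So O(k) is not derivable, and the apparent clash with O(~k) does not arise.
A world satisfying every obligation exists (e.g. b=true, c=true, d=false, g=false, h=false, k=false, m=true, n=false, s=true, t=true, w=true); no atom is both obligatory and forbidden, so the set is consistent.

Consistent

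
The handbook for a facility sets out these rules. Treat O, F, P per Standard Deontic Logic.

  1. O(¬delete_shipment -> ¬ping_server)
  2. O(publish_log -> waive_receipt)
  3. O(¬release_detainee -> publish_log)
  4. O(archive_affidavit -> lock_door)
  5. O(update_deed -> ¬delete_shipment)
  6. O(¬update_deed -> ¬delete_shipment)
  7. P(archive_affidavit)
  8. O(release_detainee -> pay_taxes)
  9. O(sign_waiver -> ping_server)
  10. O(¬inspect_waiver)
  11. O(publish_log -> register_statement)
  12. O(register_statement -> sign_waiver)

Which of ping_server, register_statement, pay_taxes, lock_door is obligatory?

By case analysis on ¬update_deed: premise 6 gives O(¬update_deed -> ¬delete_shipment) and premise 5 gives O(update_deed -> ¬delete_shipment), so O(¬delete_shipment) either way.
Premise 1 is O(¬delete_shipment -> ¬ping_server); since O(¬delete_shipment), deontic closure gives O(¬ping_server).
Premise 9 is O(sign_waiver -> ping_server); contrapositively O(¬ping_server -> ¬sign_waiver). Since O(¬ping_server) holds, K gives O(¬sign_waiver).
The contrapositive of premise 12 (O(register_statement -> sign_waiver)) is O(¬sign_waiver -> ¬register_statement), and O(¬sign_waiver) is already established, so O(¬register_statement).
Premise 11 is O(publish_log -> register_statement); contrapositively O(¬register_statement -> ¬publish_log). Since O(¬register_statement) holds, K gives O(¬publish_log).
The contrapositive of premise 3 (O(¬release_detainee -> publish_log)) is O(¬publish_log -> release_detainee), and O(¬publish_log) is already established, so O(release_detainee).
From O(release_detainee) and premise 8, O(release_detainee -> pay_taxes), we obtain O(pay_taxes).
So O(pay_taxes) holds — pay_taxes is obligatory. None of the other listed options is made obligatory by any chain of premises.

pay_taxes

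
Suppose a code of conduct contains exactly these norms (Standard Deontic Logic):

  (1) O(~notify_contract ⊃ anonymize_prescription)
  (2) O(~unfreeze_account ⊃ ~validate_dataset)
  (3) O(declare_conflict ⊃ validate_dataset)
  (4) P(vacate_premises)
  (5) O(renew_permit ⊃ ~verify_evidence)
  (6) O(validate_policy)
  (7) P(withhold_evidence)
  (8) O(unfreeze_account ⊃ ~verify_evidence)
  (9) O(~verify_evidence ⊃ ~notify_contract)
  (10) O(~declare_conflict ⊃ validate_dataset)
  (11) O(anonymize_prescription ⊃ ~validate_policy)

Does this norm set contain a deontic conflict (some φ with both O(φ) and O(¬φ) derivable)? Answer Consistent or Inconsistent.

Inconsistent

Premises 3 and 10 are O(declare_conflict ⊃ validate_dataset) and O(~declare_conflict ⊃ validate_dataset); every ideal world satisfies declare_conflict or ~declare_conflict, so in either case validate_dataset holds — hence O(validate_dataset).
The contrapositive of premise 2 (O(~unfreeze_account ⊃ ~validate_dataset)) is O(validate_dataset ⊃ unfreeze_account), and O(validate_dataset) is already established, so O(unfreeze_account).
With premise 8, O(unfreeze_account ⊃ ~verify_evidence), the K-axiom yields O(~verify_evidence).
Applying K to premise 9 (O(~verify_evidence ⊃ ~notify_contract)) and O(~verify_evidence) yields O(~notify_contract).
Premise 1 is O(~notify_contract ⊃ anonymize_prescription); since O(~notify_contract), deontic closure gives O(anonymize_prescription).
Premise 11 is O(anonymize_prescription ⊃ ~validate_policy); since O(anonymize_prescription), deontic closure gives O(~validate_policy).
However, premise 6 gives O(validate_policy).
We now have both O(~validate_policy) and O(validate_policy) — validate_policy is simultaneously obligatory and forbidden, violating the D-axiom.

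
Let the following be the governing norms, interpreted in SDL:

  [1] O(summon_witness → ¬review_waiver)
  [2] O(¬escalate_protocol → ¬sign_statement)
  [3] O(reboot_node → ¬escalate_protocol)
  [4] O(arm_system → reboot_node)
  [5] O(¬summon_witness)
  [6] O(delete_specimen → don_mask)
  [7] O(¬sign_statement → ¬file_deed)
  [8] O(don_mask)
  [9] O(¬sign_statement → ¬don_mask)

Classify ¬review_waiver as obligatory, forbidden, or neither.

Neither

Premise 1 is O(summon_witness → ¬review_waiver), but O(summon_witness) is not derivable from the premises, so it does not yield O(¬review_waiver).
No premise or chain of K-axiom applications forces O(¬review_waiver), and none forces O(review_waiver). So ¬review_waiver is neither obligatory nor forbidden under these norms.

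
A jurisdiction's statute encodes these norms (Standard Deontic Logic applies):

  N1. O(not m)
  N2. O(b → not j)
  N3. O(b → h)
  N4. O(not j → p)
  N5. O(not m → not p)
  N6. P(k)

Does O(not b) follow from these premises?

From premise 1 we have O(not m).
With premise 5, O(not m → not p), the K-axiom yields O(not p).
Premise 4 is O(not j → p); contrapositively O(not p → j). Since O(not p) holds, K gives O(j).
The contrapositive of premise 2 (O(b → not j)) is O(j → not b), and O(j) is already established, so O(not b).
Premises 3, 6 do not contribute to this derivation.
So O(not b) follows.

Yes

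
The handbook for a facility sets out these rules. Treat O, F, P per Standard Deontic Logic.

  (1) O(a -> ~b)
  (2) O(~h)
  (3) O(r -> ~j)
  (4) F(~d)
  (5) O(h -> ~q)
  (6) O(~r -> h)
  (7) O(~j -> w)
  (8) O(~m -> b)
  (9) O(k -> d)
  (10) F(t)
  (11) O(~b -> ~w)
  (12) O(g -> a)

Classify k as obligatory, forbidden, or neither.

Premise 9 is O(k -> d); even if O(d) held, inferring O(k) would be affirming the consequent — invalid.
No premise or chain of K-axiom applications forces O(k), and none forces O(~k). So k is neither obligatory nor forbidden under these norms.

Neither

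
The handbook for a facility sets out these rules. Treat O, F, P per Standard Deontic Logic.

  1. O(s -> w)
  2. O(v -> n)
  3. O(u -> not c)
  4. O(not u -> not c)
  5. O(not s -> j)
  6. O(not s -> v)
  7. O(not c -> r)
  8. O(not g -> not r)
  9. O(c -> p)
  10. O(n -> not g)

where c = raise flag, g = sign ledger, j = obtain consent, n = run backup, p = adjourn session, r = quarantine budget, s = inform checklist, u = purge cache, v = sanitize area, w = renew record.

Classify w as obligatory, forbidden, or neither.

Obligatory

By case analysis on not u: premise 4 gives O(not u -> not c) and premise 3 gives O(u -> not c), so O(not c) either way.
Applying K to premise 7 (O(not c -> r)) and O(not c) yields O(r).
Premise 8, O(not g -> not r), contraposes to O(r -> g); with O(r) we get O(g).
The contrapositive of premise 10 (O(n -> not g)) is O(g -> not n), and O(g) is already established, so O(not n).
Premise 2 is O(v -> n); contrapositively O(not n -> not v). Since O(not n) holds, K gives O(not v).
Premise 6, O(not s -> v), contraposes to O(not v -> s); with O(not v) we get O(s).
Applying K to premise 1 (O(s -> w)) and O(s) yields O(w).
Premises 5, 9 do not contribute to this derivation.
Hence w is obligatory.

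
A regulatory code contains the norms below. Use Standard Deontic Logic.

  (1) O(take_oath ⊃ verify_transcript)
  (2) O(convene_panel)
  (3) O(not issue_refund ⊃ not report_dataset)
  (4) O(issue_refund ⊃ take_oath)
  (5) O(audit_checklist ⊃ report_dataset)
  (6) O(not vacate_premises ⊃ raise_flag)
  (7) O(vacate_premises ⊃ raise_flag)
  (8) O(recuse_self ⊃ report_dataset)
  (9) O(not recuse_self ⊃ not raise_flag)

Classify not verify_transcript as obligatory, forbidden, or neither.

Forbidden

Premises 6 and 7 are O(not vacate_premises ⊃ raise_flag) and O(vacate_premises ⊃ raise_flag); every ideal world satisfies not vacate_premises or vacate_premises, so in either case raise_flag holds — hence O(raise_flag).
The contrapositive of premise 9 (O(not recuse_self ⊃ not raise_flag)) is O(raise_flag ⊃ recuse_self), and O(raise_flag) is already established, so O(recuse_self).
Premise 8 is O(recuse_self ⊃ report_dataset); since O(recuse_self), deontic closure gives O(report_dataset).
Premise 3 is O(not issue_refund ⊃ not report_dataset); contrapositively O(report_dataset ⊃ issue_refund). Since O(report_dataset) holds, K gives O(issue_refund).
Applying K to premise 4 (O(issue_refund ⊃ take_oath)) and O(issue_refund) yields O(take_oath).
Applying K to premise 1 (O(take_oath ⊃ verify_transcript)) and O(take_oath) yields O(verify_transcript).
Premises 2, 5 do not contribute to this derivation.
Thus O(verify_transcript), which is F(not verify_transcript): not verify_transcript is forbidden.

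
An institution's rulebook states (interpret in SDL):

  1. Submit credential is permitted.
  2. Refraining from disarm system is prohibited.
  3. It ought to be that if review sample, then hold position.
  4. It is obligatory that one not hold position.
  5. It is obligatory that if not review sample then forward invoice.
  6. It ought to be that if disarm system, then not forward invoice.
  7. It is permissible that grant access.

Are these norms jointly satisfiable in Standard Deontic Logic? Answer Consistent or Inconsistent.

Inconsistent

Premise 4 states O(¬hold_position) outright.
Premise 3, O(review_sample → hold_position), contraposes to O(¬hold_position → ¬review_sample); with O(¬hold_position) we get O(¬review_sample).
With premise 5, O(¬review_sample → forward_invoice), the K-axiom yields O(forward_invoice).
The contrapositive of premise 6 (O(disarm_system → ¬forward_invoice)) is O(forward_invoice → ¬disarm_system), and O(forward_invoice) is already established, so O(¬disarm_system).
But premise 2, F(¬disarm_system), means O(disarm_system).
We now have both O(¬disarm_system) and O(disarm_system) — disarm_system is simultaneously obligatory and forbidden, violating the D-axiom.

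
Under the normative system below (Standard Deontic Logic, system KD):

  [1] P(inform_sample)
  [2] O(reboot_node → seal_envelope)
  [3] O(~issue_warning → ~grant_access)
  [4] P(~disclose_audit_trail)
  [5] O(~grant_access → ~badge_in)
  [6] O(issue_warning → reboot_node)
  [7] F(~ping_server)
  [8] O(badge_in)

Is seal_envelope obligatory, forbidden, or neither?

Obligatory

From premise 8 we have O(badge_in).
Premise 5 is O(~grant_access → ~badge_in); contrapositively O(badge_in → grant_access). Since O(badge_in) holds, K gives O(grant_access).
The contrapositive of premise 3 (O(~issue_warning → ~grant_access)) is O(grant_access → issue_warning), and O(grant_access) is already established, so O(issue_warning).
Premise 6 is O(issue_warning → reboot_node); since O(issue_warning), deontic closure gives O(reboot_node).
From O(reboot_node) and premise 2, O(reboot_node → seal_envelope), we obtain O(seal_envelope).
Premises 1, 4, 7 do not contribute to this derivation.
Hence seal_envelope is obligatory.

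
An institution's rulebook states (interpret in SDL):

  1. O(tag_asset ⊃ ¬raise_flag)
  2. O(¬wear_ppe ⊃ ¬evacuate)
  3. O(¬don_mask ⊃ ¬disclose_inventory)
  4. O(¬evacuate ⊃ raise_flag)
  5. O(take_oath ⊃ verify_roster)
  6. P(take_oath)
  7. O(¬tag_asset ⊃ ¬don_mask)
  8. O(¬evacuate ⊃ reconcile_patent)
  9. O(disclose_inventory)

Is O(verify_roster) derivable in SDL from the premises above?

No

Premise 5 is O(take_oath ⊃ verify_roster), but O(take_oath) is not derivable from the premises (the permission P(take_oath) asserts only ¬O(¬take_oath), not O(take_oath)), so it does not yield O(verify_roster).
No other premise forces O(verify_roster). An ideal world satisfying every premise can still have verify_roster false, so O(verify_roster) is not derivable.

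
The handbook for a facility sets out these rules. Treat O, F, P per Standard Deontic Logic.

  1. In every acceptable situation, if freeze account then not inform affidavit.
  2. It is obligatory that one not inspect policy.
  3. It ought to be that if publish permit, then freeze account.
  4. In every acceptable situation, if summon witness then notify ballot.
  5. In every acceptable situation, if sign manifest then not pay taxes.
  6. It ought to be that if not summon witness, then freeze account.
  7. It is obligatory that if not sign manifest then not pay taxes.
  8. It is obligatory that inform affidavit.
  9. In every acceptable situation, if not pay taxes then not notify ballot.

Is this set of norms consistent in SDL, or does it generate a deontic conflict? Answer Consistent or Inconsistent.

By case analysis on sign_manifest: premise 5 gives O(sign_manifest → ¬pay_taxes) and premise 7 gives O(¬sign_manifest → ¬pay_taxes), so O(¬pay_taxes) either way.
From O(¬pay_taxes) and premise 9, O(¬pay_taxes → ¬notify_ballot), we obtain O(¬notify_ballot).
Premise 4, O(summon_witness → notify_ballot), contraposes to O(¬notify_ballot → ¬summon_witness); with O(¬notify_ballot) we get O(¬summon_witness).
With premise 6, O(¬summon_witness → freeze_account), the K-axiom yields O(freeze_account).
Premise 1 is O(freeze_account → ¬inform_affidavit); since O(freeze_account), deontic closure gives O(¬inform_affidavit).
However, premise 8 gives O(inform_affidavit).
We now have both O(¬inform_affidavit) and O(inform_affidavit) — inform_affidavit is simultaneously obligatory and forbidden, violating the D-axiom.

Inconsistent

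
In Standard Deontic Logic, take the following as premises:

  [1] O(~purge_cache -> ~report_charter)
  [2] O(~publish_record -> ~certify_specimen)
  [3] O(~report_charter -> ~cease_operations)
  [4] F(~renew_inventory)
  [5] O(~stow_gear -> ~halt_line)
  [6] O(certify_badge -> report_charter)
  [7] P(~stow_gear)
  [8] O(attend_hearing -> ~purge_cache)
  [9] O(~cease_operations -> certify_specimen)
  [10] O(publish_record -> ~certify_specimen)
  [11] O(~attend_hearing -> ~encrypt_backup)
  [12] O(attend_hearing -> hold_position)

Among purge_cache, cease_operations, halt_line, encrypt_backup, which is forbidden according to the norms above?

Premises 10 and 2 cover both cases: O(publish_record -> ~certify_specimen) and O(~publish_record -> ~certify_specimen). Since publish_record ∨ ~publish_record is a tautology, O(~certify_specimen) follows.
The contrapositive of premise 9 (O(~cease_operations -> certify_specimen)) is O(~certify_specimen -> cease_operations), and O(~certify_specimen) is already established, so O(cease_operations).
Premise 3, O(~report_charter -> ~cease_operations), contraposes to O(cease_operations -> report_charter); with O(cease_operations) we get O(report_charter).
The contrapositive of premise 1 (O(~purge_cache -> ~report_charter)) is O(report_charter -> purge_cache), and O(report_charter) is already established, so O(purge_cache).
Premise 8 is O(attend_hearing -> ~purge_cache); contrapositively O(purge_cache -> ~attend_hearing). Since O(purge_cache) holds, K gives O(~attend_hearing).
From O(~attend_hearing) and premise 11, O(~attend_hearing -> ~encrypt_backup), we obtain O(~encrypt_backup).
So O(~encrypt_backup) holds, i.e. encrypt_backup is forbidden. None of the other listed options is forbidden under the premises.

encrypt_backup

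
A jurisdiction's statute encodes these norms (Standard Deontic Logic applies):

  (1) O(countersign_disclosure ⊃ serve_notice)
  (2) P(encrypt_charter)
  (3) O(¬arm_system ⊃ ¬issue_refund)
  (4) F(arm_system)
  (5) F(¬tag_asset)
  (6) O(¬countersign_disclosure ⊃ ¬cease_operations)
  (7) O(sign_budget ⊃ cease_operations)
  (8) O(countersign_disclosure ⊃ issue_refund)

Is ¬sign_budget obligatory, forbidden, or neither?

Premise 4 is F(arm_system), i.e. O(¬arm_system).
With premise 3, O(¬arm_system ⊃ ¬issue_refund), the K-axiom yields O(¬issue_refund).
The contrapositive of premise 8 (O(countersign_disclosure ⊃ issue_refund)) is O(¬issue_refund ⊃ ¬countersign_disclosure), and O(¬issue_refund) is already established, so O(¬countersign_disclosure).
Applying K to premise 6 (O(¬countersign_disclosure ⊃ ¬cease_operations)) and O(¬countersign_disclosure) yields O(¬cease_operations).
Premise 7 is O(sign_budget ⊃ cease_operations); contrapositively O(¬cease_operations ⊃ ¬sign_budget). Since O(¬cease_operations) holds, K gives O(¬sign_budget).
Premises 1, 2, 5 do not contribute to this derivation.
Hence ¬sign_budget is obligatory.

Obligatory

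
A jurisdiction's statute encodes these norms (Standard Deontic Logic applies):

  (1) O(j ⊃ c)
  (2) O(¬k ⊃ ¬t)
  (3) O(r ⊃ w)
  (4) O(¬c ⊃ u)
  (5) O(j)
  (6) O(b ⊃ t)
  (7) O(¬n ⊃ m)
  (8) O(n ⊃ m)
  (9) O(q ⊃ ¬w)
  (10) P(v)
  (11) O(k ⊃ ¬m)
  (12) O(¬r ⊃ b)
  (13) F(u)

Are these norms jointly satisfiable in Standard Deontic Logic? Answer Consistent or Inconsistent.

Consistent

Premise 4 is O(¬c ⊃ u), but O(¬c) is not derivable from the premises, so it does not yield O(u).
So O(u) is not derivable, and the apparent clash with O(¬u) does not arise.
A world satisfying every obligation exists (e.g. b=false, c=true, j=true, k=false, m=true, n=false, q=false, r=true, t=false, u=false, v=false, w=true); no atom is both obligatory and forbidden, so the set is consistent.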